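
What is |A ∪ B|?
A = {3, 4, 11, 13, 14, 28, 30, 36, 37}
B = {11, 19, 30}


Set A = {3, 4, 11, 13, 14, 28, 30, 36, 37}, |A| = 9
Set B = {11, 19, 30}, |B| = 3
A ∩ B = {11, 30}, |A ∩ B| = 2
|A ∪ B| = |A| + |B| - |A ∩ B| = 9 + 3 - 2 = 10

10


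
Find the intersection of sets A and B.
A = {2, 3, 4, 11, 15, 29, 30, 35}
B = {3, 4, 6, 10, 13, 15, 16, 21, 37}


Set A = {2, 3, 4, 11, 15, 29, 30, 35}
Set B = {3, 4, 6, 10, 13, 15, 16, 21, 37}
A ∩ B includes only elements in both sets.
Check each element of A against B:
2 ✗, 3 ✓, 4 ✓, 11 ✗, 15 ✓, 29 ✗, 30 ✗, 35 ✗
A ∩ B = {3, 4, 15}

{3, 4, 15}


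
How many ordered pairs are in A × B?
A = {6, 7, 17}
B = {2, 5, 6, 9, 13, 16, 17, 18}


Set A = {6, 7, 17} has 3 elements.
Set B = {2, 5, 6, 9, 13, 16, 17, 18} has 8 elements.
|A × B| = |A| × |B| = 3 × 8 = 24

24


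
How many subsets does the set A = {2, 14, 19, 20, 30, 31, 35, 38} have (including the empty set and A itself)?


Set A = {2, 14, 19, 20, 30, 31, 35, 38}
|A| = 8
The power set P(A) contains all subsets of A.
|P(A)| = 2^|A| = 2^8 = 256

256


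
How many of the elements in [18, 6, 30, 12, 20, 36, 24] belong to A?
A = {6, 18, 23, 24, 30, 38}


Set A = {6, 18, 23, 24, 30, 38}
Candidates: [18, 6, 30, 12, 20, 36, 24]
Check each candidate:
18 ∈ A, 6 ∈ A, 30 ∈ A, 12 ∉ A, 20 ∉ A, 36 ∉ A, 24 ∈ A
Count of candidates in A: 4

4


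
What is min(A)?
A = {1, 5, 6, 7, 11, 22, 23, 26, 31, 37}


Set A = {1, 5, 6, 7, 11, 22, 23, 26, 31, 37}
Elements in ascending order: 1, 5, 6, 7, 11, 22, 23, 26, 31, 37
The smallest element is 1.

1


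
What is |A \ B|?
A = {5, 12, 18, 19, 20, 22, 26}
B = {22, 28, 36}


Set A = {5, 12, 18, 19, 20, 22, 26}
Set B = {22, 28, 36}
A \ B = {5, 12, 18, 19, 20, 26}
|A \ B| = 6

6


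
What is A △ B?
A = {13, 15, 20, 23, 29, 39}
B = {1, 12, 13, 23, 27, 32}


Set A = {13, 15, 20, 23, 29, 39}
Set B = {1, 12, 13, 23, 27, 32}
A △ B = (A \ B) ∪ (B \ A)
Elements in A but not B: {15, 20, 29, 39}
Elements in B but not A: {1, 12, 27, 32}
A △ B = {1, 12, 15, 20, 27, 29, 32, 39}

{1, 12, 15, 20, 27, 29, 32, 39}


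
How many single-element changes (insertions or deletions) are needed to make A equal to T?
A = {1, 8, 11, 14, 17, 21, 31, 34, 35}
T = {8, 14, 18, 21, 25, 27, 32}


Set A = {1, 8, 11, 14, 17, 21, 31, 34, 35}
Set T = {8, 14, 18, 21, 25, 27, 32}
Elements to remove from A (in A, not in T): {1, 11, 17, 31, 34, 35} → 6 removals
Elements to add to A (in T, not in A): {18, 25, 27, 32} → 4 additions
Total edits = 6 + 4 = 10

10


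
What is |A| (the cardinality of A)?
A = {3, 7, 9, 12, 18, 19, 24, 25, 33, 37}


Set A = {3, 7, 9, 12, 18, 19, 24, 25, 33, 37}
Listing elements: 3, 7, 9, 12, 18, 19, 24, 25, 33, 37
Counting: 10 elements
|A| = 10

10


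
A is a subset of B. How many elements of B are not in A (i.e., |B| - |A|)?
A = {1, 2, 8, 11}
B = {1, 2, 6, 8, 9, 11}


Set A = {1, 2, 8, 11}, |A| = 4
Set B = {1, 2, 6, 8, 9, 11}, |B| = 6
Since A ⊆ B: B \ A = {6, 9}
|B| - |A| = 6 - 4 = 2

2


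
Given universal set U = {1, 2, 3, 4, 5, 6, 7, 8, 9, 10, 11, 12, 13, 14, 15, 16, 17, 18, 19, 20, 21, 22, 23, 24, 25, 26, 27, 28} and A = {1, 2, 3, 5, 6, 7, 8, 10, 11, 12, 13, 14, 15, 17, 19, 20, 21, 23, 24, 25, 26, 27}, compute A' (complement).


Universal set U = {1, 2, 3, 4, 5, 6, 7, 8, 9, 10, 11, 12, 13, 14, 15, 16, 17, 18, 19, 20, 21, 22, 23, 24, 25, 26, 27, 28}
Set A = {1, 2, 3, 5, 6, 7, 8, 10, 11, 12, 13, 14, 15, 17, 19, 20, 21, 23, 24, 25, 26, 27}
A' = U \ A = elements in U but not in A
Checking each element of U:
1 (in A, exclude), 2 (in A, exclude), 3 (in A, exclude), 4 (not in A, include), 5 (in A, exclude), 6 (in A, exclude), 7 (in A, exclude), 8 (in A, exclude), 9 (not in A, include), 10 (in A, exclude), 11 (in A, exclude), 12 (in A, exclude), 13 (in A, exclude), 14 (in A, exclude), 15 (in A, exclude), 16 (not in A, include), 17 (in A, exclude), 18 (not in A, include), 19 (in A, exclude), 20 (in A, exclude), 21 (in A, exclude), 22 (not in A, include), 23 (in A, exclude), 24 (in A, exclude), 25 (in A, exclude), 26 (in A, exclude), 27 (in A, exclude), 28 (not in A, include)
A' = {4, 9, 16, 18, 22, 28}

{4, 9, 16, 18, 22, 28}


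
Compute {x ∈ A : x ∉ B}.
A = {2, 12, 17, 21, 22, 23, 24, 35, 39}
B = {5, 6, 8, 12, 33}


Set A = {2, 12, 17, 21, 22, 23, 24, 35, 39}
Set B = {5, 6, 8, 12, 33}
Check each element of A against B:
2 ∉ B (include), 12 ∈ B, 17 ∉ B (include), 21 ∉ B (include), 22 ∉ B (include), 23 ∉ B (include), 24 ∉ B (include), 35 ∉ B (include), 39 ∉ B (include)
Elements of A not in B: {2, 17, 21, 22, 23, 24, 35, 39}

{2, 17, 21, 22, 23, 24, 35, 39}


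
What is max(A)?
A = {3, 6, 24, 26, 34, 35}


Set A = {3, 6, 24, 26, 34, 35}
Elements in ascending order: 3, 6, 24, 26, 34, 35
The largest element is 35.

35


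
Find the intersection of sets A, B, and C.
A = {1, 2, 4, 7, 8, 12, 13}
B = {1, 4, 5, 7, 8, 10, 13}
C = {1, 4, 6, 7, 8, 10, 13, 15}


Set A = {1, 2, 4, 7, 8, 12, 13}
Set B = {1, 4, 5, 7, 8, 10, 13}
Set C = {1, 4, 6, 7, 8, 10, 13, 15}
First, A ∩ B = {1, 4, 7, 8, 13}
Then, (A ∩ B) ∩ C = {1, 4, 7, 8, 13}

{1, 4, 7, 8, 13}


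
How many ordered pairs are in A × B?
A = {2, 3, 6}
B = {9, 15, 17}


Set A = {2, 3, 6} has 3 elements.
Set B = {9, 15, 17} has 3 elements.
|A × B| = |A| × |B| = 3 × 3 = 9

9


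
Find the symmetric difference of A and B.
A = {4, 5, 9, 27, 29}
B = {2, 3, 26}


Set A = {4, 5, 9, 27, 29}
Set B = {2, 3, 26}
A △ B = (A \ B) ∪ (B \ A)
Elements in A but not B: {4, 5, 9, 27, 29}
Elements in B but not A: {2, 3, 26}
A △ B = {2, 3, 4, 5, 9, 26, 27, 29}

{2, 3, 4, 5, 9, 26, 27, 29}


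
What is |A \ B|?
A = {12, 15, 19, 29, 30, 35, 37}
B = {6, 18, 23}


Set A = {12, 15, 19, 29, 30, 35, 37}
Set B = {6, 18, 23}
A \ B = {12, 15, 19, 29, 30, 35, 37}
|A \ B| = 7

7


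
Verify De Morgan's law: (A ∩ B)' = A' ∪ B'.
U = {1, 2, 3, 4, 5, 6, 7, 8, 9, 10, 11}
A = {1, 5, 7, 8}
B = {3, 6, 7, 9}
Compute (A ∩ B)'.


U = {1, 2, 3, 4, 5, 6, 7, 8, 9, 10, 11}
A = {1, 5, 7, 8}, B = {3, 6, 7, 9}
A ∩ B = {7}
(A ∩ B)' = U \ (A ∩ B) = {1, 2, 3, 4, 5, 6, 8, 9, 10, 11}
Verification via A' ∪ B': A' = {2, 3, 4, 6, 9, 10, 11}, B' = {1, 2, 4, 5, 8, 10, 11}
A' ∪ B' = {1, 2, 3, 4, 5, 6, 8, 9, 10, 11} ✓

{1, 2, 3, 4, 5, 6, 8, 9, 10, 11}


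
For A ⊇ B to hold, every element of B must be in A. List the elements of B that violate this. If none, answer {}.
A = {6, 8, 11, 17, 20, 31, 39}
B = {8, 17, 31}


Set A = {6, 8, 11, 17, 20, 31, 39}
Set B = {8, 17, 31}
Check each element of B against A:
8 ∈ A, 17 ∈ A, 31 ∈ A
Elements of B not in A: {}

{}


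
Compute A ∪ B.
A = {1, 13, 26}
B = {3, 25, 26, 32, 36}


Set A = {1, 13, 26}
Set B = {3, 25, 26, 32, 36}
A ∪ B includes all elements in either set.
Elements from A: {1, 13, 26}
Elements from B not already included: {3, 25, 32, 36}
A ∪ B = {1, 3, 13, 25, 26, 32, 36}

{1, 3, 13, 25, 26, 32, 36}


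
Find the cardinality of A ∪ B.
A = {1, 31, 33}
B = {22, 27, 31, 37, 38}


Set A = {1, 31, 33}, |A| = 3
Set B = {22, 27, 31, 37, 38}, |B| = 5
A ∩ B = {31}, |A ∩ B| = 1
|A ∪ B| = |A| + |B| - |A ∩ B| = 3 + 5 - 1 = 7

7


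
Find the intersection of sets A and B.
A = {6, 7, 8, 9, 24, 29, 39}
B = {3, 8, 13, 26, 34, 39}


Set A = {6, 7, 8, 9, 24, 29, 39}
Set B = {3, 8, 13, 26, 34, 39}
A ∩ B includes only elements in both sets.
Check each element of A against B:
6 ✗, 7 ✗, 8 ✓, 9 ✗, 24 ✗, 29 ✗, 39 ✓
A ∩ B = {8, 39}

{8, 39}


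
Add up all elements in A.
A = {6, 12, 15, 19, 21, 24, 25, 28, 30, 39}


Set A = {6, 12, 15, 19, 21, 24, 25, 28, 30, 39}
Sum = 6 + 12 + 15 + 19 + 21 + 24 + 25 + 28 + 30 + 39 = 219

219


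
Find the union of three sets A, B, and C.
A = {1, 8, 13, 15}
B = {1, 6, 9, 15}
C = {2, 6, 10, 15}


Set A = {1, 8, 13, 15}
Set B = {1, 6, 9, 15}
Set C = {2, 6, 10, 15}
First, A ∪ B = {1, 6, 8, 9, 13, 15}
Then, (A ∪ B) ∪ C = {1, 2, 6, 8, 9, 10, 13, 15}

{1, 2, 6, 8, 9, 10, 13, 15}


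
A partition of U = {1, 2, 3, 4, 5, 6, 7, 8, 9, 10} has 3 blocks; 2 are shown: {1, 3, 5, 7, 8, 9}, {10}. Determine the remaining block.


U = {1, 2, 3, 4, 5, 6, 7, 8, 9, 10}
Shown blocks: {1, 3, 5, 7, 8, 9}, {10}
A partition's blocks are pairwise disjoint and cover U, so the missing block = U \ (union of shown blocks).
Union of shown blocks: {1, 3, 5, 7, 8, 9, 10}
Missing block = U \ (union) = {2, 4, 6}

{2, 4, 6}


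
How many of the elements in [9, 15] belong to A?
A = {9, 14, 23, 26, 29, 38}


Set A = {9, 14, 23, 26, 29, 38}
Candidates: [9, 15]
Check each candidate:
9 ∈ A, 15 ∉ A
Count of candidates in A: 1

1


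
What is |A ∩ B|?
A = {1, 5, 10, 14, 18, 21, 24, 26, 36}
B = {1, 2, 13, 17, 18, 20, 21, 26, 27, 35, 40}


Set A = {1, 5, 10, 14, 18, 21, 24, 26, 36}
Set B = {1, 2, 13, 17, 18, 20, 21, 26, 27, 35, 40}
A ∩ B = {1, 18, 21, 26}
|A ∩ B| = 4

4


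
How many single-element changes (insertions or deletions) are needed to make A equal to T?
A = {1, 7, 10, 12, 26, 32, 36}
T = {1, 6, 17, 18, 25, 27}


Set A = {1, 7, 10, 12, 26, 32, 36}
Set T = {1, 6, 17, 18, 25, 27}
Elements to remove from A (in A, not in T): {7, 10, 12, 26, 32, 36} → 6 removals
Elements to add to A (in T, not in A): {6, 17, 18, 25, 27} → 5 additions
Total edits = 6 + 5 = 11

11


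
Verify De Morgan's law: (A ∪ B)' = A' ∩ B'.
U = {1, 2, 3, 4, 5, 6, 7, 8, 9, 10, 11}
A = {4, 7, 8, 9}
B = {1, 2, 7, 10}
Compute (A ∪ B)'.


U = {1, 2, 3, 4, 5, 6, 7, 8, 9, 10, 11}
A = {4, 7, 8, 9}, B = {1, 2, 7, 10}
A ∪ B = {1, 2, 4, 7, 8, 9, 10}
(A ∪ B)' = U \ (A ∪ B) = {3, 5, 6, 11}
Verification via A' ∩ B': A' = {1, 2, 3, 5, 6, 10, 11}, B' = {3, 4, 5, 6, 8, 9, 11}
A' ∩ B' = {3, 5, 6, 11} ✓

{3, 5, 6, 11}


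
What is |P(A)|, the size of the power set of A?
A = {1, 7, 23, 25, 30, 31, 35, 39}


Set A = {1, 7, 23, 25, 30, 31, 35, 39}
|A| = 8
The power set P(A) contains all subsets of A.
|P(A)| = 2^|A| = 2^8 = 256

256


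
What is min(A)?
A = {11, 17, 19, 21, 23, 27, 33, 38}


Set A = {11, 17, 19, 21, 23, 27, 33, 38}
Elements in ascending order: 11, 17, 19, 21, 23, 27, 33, 38
The smallest element is 11.

11


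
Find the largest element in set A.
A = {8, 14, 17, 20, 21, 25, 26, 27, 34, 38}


Set A = {8, 14, 17, 20, 21, 25, 26, 27, 34, 38}
Elements in ascending order: 8, 14, 17, 20, 21, 25, 26, 27, 34, 38
The largest element is 38.

38


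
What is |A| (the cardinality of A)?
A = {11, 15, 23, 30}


Set A = {11, 15, 23, 30}
Listing elements: 11, 15, 23, 30
Counting: 4 elements
|A| = 4

4


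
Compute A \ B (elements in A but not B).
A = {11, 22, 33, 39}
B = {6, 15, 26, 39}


Set A = {11, 22, 33, 39}
Set B = {6, 15, 26, 39}
A \ B includes elements in A that are not in B.
Check each element of A:
11 (not in B, keep), 22 (not in B, keep), 33 (not in B, keep), 39 (in B, remove)
A \ B = {11, 22, 33}

{11, 22, 33}


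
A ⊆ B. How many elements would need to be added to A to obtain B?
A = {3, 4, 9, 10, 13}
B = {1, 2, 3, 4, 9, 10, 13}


Set A = {3, 4, 9, 10, 13}, |A| = 5
Set B = {1, 2, 3, 4, 9, 10, 13}, |B| = 7
Since A ⊆ B: B \ A = {1, 2}
|B| - |A| = 7 - 5 = 2

2


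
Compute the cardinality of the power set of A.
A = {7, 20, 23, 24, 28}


Set A = {7, 20, 23, 24, 28}
|A| = 5
The power set P(A) contains all subsets of A.
|P(A)| = 2^|A| = 2^5 = 32

32


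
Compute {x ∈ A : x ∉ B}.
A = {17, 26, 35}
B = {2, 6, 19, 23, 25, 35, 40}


Set A = {17, 26, 35}
Set B = {2, 6, 19, 23, 25, 35, 40}
Check each element of A against B:
17 ∉ B (include), 26 ∉ B (include), 35 ∈ B
Elements of A not in B: {17, 26}

{17, 26}


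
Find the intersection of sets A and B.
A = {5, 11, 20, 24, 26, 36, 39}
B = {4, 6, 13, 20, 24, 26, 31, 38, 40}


Set A = {5, 11, 20, 24, 26, 36, 39}
Set B = {4, 6, 13, 20, 24, 26, 31, 38, 40}
A ∩ B includes only elements in both sets.
Check each element of A against B:
5 ✗, 11 ✗, 20 ✓, 24 ✓, 26 ✓, 36 ✗, 39 ✗
A ∩ B = {20, 24, 26}

{20, 24, 26}


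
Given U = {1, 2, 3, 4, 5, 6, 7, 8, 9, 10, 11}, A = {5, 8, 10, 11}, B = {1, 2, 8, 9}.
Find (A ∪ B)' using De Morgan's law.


U = {1, 2, 3, 4, 5, 6, 7, 8, 9, 10, 11}
A = {5, 8, 10, 11}, B = {1, 2, 8, 9}
A ∪ B = {1, 2, 5, 8, 9, 10, 11}
(A ∪ B)' = U \ (A ∪ B) = {3, 4, 6, 7}
Verification via A' ∩ B': A' = {1, 2, 3, 4, 6, 7, 9}, B' = {3, 4, 5, 6, 7, 10, 11}
A' ∩ B' = {3, 4, 6, 7} ✓

{3, 4, 6, 7}


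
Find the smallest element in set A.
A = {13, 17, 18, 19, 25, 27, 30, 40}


Set A = {13, 17, 18, 19, 25, 27, 30, 40}
Elements in ascending order: 13, 17, 18, 19, 25, 27, 30, 40
The smallest element is 13.

13


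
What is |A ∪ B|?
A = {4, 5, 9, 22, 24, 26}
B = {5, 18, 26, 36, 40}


Set A = {4, 5, 9, 22, 24, 26}, |A| = 6
Set B = {5, 18, 26, 36, 40}, |B| = 5
A ∩ B = {5, 26}, |A ∩ B| = 2
|A ∪ B| = |A| + |B| - |A ∩ B| = 6 + 5 - 2 = 9

9


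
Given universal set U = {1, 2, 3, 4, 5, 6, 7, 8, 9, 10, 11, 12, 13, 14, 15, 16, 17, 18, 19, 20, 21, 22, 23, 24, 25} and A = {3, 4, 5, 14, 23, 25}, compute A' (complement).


Universal set U = {1, 2, 3, 4, 5, 6, 7, 8, 9, 10, 11, 12, 13, 14, 15, 16, 17, 18, 19, 20, 21, 22, 23, 24, 25}
Set A = {3, 4, 5, 14, 23, 25}
A' = U \ A = elements in U but not in A
Checking each element of U:
1 (not in A, include), 2 (not in A, include), 3 (in A, exclude), 4 (in A, exclude), 5 (in A, exclude), 6 (not in A, include), 7 (not in A, include), 8 (not in A, include), 9 (not in A, include), 10 (not in A, include), 11 (not in A, include), 12 (not in A, include), 13 (not in A, include), 14 (in A, exclude), 15 (not in A, include), 16 (not in A, include), 17 (not in A, include), 18 (not in A, include), 19 (not in A, include), 20 (not in A, include), 21 (not in A, include), 22 (not in A, include), 23 (in A, exclude), 24 (not in A, include), 25 (in A, exclude)
A' = {1, 2, 6, 7, 8, 9, 10, 11, 12, 13, 15, 16, 17, 18, 19, 20, 21, 22, 24}

{1, 2, 6, 7, 8, 9, 10, 11, 12, 13, 15, 16, 17, 18, 19, 20, 21, 22, 24}


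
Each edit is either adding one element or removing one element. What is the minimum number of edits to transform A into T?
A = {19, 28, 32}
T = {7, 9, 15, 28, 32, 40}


Set A = {19, 28, 32}
Set T = {7, 9, 15, 28, 32, 40}
Elements to remove from A (in A, not in T): {19} → 1 removals
Elements to add to A (in T, not in A): {7, 9, 15, 40} → 4 additions
Total edits = 1 + 4 = 5

5


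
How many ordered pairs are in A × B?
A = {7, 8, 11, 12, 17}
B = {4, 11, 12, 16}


Set A = {7, 8, 11, 12, 17} has 5 elements.
Set B = {4, 11, 12, 16} has 4 elements.
|A × B| = |A| × |B| = 5 × 4 = 20

20


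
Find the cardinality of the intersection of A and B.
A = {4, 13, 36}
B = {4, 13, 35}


Set A = {4, 13, 36}
Set B = {4, 13, 35}
A ∩ B = {4, 13}
|A ∩ B| = 2

2


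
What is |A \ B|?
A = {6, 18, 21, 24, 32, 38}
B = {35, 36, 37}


Set A = {6, 18, 21, 24, 32, 38}
Set B = {35, 36, 37}
A \ B = {6, 18, 21, 24, 32, 38}
|A \ B| = 6

6


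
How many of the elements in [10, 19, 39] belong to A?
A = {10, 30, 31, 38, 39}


Set A = {10, 30, 31, 38, 39}
Candidates: [10, 19, 39]
Check each candidate:
10 ∈ A, 19 ∉ A, 39 ∈ A
Count of candidates in A: 2

2


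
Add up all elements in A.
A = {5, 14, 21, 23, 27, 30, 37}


Set A = {5, 14, 21, 23, 27, 30, 37}
Sum = 5 + 14 + 21 + 23 + 27 + 30 + 37 = 157

157


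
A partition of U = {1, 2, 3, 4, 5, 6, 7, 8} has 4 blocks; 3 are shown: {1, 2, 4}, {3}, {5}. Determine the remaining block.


U = {1, 2, 3, 4, 5, 6, 7, 8}
Shown blocks: {1, 2, 4}, {3}, {5}
A partition's blocks are pairwise disjoint and cover U, so the missing block = U \ (union of shown blocks).
Union of shown blocks: {1, 2, 3, 4, 5}
Missing block = U \ (union) = {6, 7, 8}

{6, 7, 8}


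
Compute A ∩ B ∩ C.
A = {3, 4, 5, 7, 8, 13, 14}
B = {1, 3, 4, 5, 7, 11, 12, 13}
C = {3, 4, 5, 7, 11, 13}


Set A = {3, 4, 5, 7, 8, 13, 14}
Set B = {1, 3, 4, 5, 7, 11, 12, 13}
Set C = {3, 4, 5, 7, 11, 13}
First, A ∩ B = {3, 4, 5, 7, 13}
Then, (A ∩ B) ∩ C = {3, 4, 5, 7, 13}

{3, 4, 5, 7, 13}


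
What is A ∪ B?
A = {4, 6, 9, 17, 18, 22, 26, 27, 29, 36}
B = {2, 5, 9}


Set A = {4, 6, 9, 17, 18, 22, 26, 27, 29, 36}
Set B = {2, 5, 9}
A ∪ B includes all elements in either set.
Elements from A: {4, 6, 9, 17, 18, 22, 26, 27, 29, 36}
Elements from B not already included: {2, 5}
A ∪ B = {2, 4, 5, 6, 9, 17, 18, 22, 26, 27, 29, 36}

{2, 4, 5, 6, 9, 17, 18, 22, 26, 27, 29, 36}


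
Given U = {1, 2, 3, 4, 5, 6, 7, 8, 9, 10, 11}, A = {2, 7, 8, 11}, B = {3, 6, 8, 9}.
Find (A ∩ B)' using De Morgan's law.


U = {1, 2, 3, 4, 5, 6, 7, 8, 9, 10, 11}
A = {2, 7, 8, 11}, B = {3, 6, 8, 9}
A ∩ B = {8}
(A ∩ B)' = U \ (A ∩ B) = {1, 2, 3, 4, 5, 6, 7, 9, 10, 11}
Verification via A' ∪ B': A' = {1, 3, 4, 5, 6, 9, 10}, B' = {1, 2, 4, 5, 7, 10, 11}
A' ∪ B' = {1, 2, 3, 4, 5, 6, 7, 9, 10, 11} ✓

{1, 2, 3, 4, 5, 6, 7, 9, 10, 11}


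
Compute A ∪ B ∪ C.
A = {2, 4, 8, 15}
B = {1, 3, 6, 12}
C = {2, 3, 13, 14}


Set A = {2, 4, 8, 15}
Set B = {1, 3, 6, 12}
Set C = {2, 3, 13, 14}
First, A ∪ B = {1, 2, 3, 4, 6, 8, 12, 15}
Then, (A ∪ B) ∪ C = {1, 2, 3, 4, 6, 8, 12, 13, 14, 15}

{1, 2, 3, 4, 6, 8, 12, 13, 14, 15}


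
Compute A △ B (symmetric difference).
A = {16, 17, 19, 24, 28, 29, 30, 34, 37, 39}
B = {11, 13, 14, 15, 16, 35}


Set A = {16, 17, 19, 24, 28, 29, 30, 34, 37, 39}
Set B = {11, 13, 14, 15, 16, 35}
A △ B = (A \ B) ∪ (B \ A)
Elements in A but not B: {17, 19, 24, 28, 29, 30, 34, 37, 39}
Elements in B but not A: {11, 13, 14, 15, 35}
A △ B = {11, 13, 14, 15, 17, 19, 24, 28, 29, 30, 34, 35, 37, 39}

{11, 13, 14, 15, 17, 19, 24, 28, 29, 30, 34, 35, 37, 39}


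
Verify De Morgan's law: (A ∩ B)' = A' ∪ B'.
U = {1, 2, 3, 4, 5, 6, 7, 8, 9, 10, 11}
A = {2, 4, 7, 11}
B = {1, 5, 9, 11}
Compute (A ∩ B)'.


U = {1, 2, 3, 4, 5, 6, 7, 8, 9, 10, 11}
A = {2, 4, 7, 11}, B = {1, 5, 9, 11}
A ∩ B = {11}
(A ∩ B)' = U \ (A ∩ B) = {1, 2, 3, 4, 5, 6, 7, 8, 9, 10}
Verification via A' ∪ B': A' = {1, 3, 5, 6, 8, 9, 10}, B' = {2, 3, 4, 6, 7, 8, 10}
A' ∪ B' = {1, 2, 3, 4, 5, 6, 7, 8, 9, 10} ✓

{1, 2, 3, 4, 5, 6, 7, 8, 9, 10}


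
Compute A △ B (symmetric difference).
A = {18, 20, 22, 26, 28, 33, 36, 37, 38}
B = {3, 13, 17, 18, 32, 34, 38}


Set A = {18, 20, 22, 26, 28, 33, 36, 37, 38}
Set B = {3, 13, 17, 18, 32, 34, 38}
A △ B = (A \ B) ∪ (B \ A)
Elements in A but not B: {20, 22, 26, 28, 33, 36, 37}
Elements in B but not A: {3, 13, 17, 32, 34}
A △ B = {3, 13, 17, 20, 22, 26, 28, 32, 33, 34, 36, 37}

{3, 13, 17, 20, 22, 26, 28, 32, 33, 34, 36, 37}


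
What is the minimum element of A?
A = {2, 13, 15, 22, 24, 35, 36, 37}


Set A = {2, 13, 15, 22, 24, 35, 36, 37}
Elements in ascending order: 2, 13, 15, 22, 24, 35, 36, 37
The smallest element is 2.

2


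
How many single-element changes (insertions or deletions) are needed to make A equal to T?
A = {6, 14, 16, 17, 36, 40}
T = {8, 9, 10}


Set A = {6, 14, 16, 17, 36, 40}
Set T = {8, 9, 10}
Elements to remove from A (in A, not in T): {6, 14, 16, 17, 36, 40} → 6 removals
Elements to add to A (in T, not in A): {8, 9, 10} → 3 additions
Total edits = 6 + 3 = 9

9


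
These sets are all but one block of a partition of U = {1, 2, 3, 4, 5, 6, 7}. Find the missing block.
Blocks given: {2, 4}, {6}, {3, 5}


U = {1, 2, 3, 4, 5, 6, 7}
Shown blocks: {2, 4}, {6}, {3, 5}
A partition's blocks are pairwise disjoint and cover U, so the missing block = U \ (union of shown blocks).
Union of shown blocks: {2, 3, 4, 5, 6}
Missing block = U \ (union) = {1, 7}

{1, 7}


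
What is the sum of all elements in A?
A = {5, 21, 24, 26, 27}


Set A = {5, 21, 24, 26, 27}
Sum = 5 + 21 + 24 + 26 + 27 = 103

103


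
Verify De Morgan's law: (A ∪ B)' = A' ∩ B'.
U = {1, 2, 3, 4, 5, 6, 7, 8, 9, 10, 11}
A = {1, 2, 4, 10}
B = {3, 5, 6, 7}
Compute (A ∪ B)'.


U = {1, 2, 3, 4, 5, 6, 7, 8, 9, 10, 11}
A = {1, 2, 4, 10}, B = {3, 5, 6, 7}
A ∪ B = {1, 2, 3, 4, 5, 6, 7, 10}
(A ∪ B)' = U \ (A ∪ B) = {8, 9, 11}
Verification via A' ∩ B': A' = {3, 5, 6, 7, 8, 9, 11}, B' = {1, 2, 4, 8, 9, 10, 11}
A' ∩ B' = {8, 9, 11} ✓

{8, 9, 11}


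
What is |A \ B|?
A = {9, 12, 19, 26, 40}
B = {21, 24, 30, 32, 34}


Set A = {9, 12, 19, 26, 40}
Set B = {21, 24, 30, 32, 34}
A \ B = {9, 12, 19, 26, 40}
|A \ B| = 5

5


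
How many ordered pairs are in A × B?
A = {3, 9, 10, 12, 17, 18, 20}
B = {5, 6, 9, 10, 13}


Set A = {3, 9, 10, 12, 17, 18, 20} has 7 elements.
Set B = {5, 6, 9, 10, 13} has 5 elements.
|A × B| = |A| × |B| = 7 × 5 = 35

35


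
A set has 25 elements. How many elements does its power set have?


The set has 25 elements.
The power set contains all possible subsets.
|P(A)| = 2^|A| = 2^25 = 33554432

33554432


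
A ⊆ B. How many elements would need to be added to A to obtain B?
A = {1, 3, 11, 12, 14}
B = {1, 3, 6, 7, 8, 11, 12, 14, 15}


Set A = {1, 3, 11, 12, 14}, |A| = 5
Set B = {1, 3, 6, 7, 8, 11, 12, 14, 15}, |B| = 9
Since A ⊆ B: B \ A = {6, 7, 8, 15}
|B| - |A| = 9 - 5 = 4

4


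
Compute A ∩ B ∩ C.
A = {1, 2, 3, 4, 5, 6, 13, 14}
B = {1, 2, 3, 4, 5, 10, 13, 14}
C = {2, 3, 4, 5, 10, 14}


Set A = {1, 2, 3, 4, 5, 6, 13, 14}
Set B = {1, 2, 3, 4, 5, 10, 13, 14}
Set C = {2, 3, 4, 5, 10, 14}
First, A ∩ B = {1, 2, 3, 4, 5, 13, 14}
Then, (A ∩ B) ∩ C = {2, 3, 4, 5, 14}

{2, 3, 4, 5, 14}


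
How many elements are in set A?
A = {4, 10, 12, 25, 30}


Set A = {4, 10, 12, 25, 30}
Listing elements: 4, 10, 12, 25, 30
Counting: 5 elements
|A| = 5

5


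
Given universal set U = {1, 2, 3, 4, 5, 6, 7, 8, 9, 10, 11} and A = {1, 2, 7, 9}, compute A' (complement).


Universal set U = {1, 2, 3, 4, 5, 6, 7, 8, 9, 10, 11}
Set A = {1, 2, 7, 9}
A' = U \ A = elements in U but not in A
Checking each element of U:
1 (in A, exclude), 2 (in A, exclude), 3 (not in A, include), 4 (not in A, include), 5 (not in A, include), 6 (not in A, include), 7 (in A, exclude), 8 (not in A, include), 9 (in A, exclude), 10 (not in A, include), 11 (not in A, include)
A' = {3, 4, 5, 6, 8, 10, 11}

{3, 4, 5, 6, 8, 10, 11}


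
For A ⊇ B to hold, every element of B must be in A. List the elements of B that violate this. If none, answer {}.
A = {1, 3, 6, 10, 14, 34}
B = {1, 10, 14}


Set A = {1, 3, 6, 10, 14, 34}
Set B = {1, 10, 14}
Check each element of B against A:
1 ∈ A, 10 ∈ A, 14 ∈ A
Elements of B not in A: {}

{}


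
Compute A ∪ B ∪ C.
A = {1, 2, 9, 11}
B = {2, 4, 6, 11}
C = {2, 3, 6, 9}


Set A = {1, 2, 9, 11}
Set B = {2, 4, 6, 11}
Set C = {2, 3, 6, 9}
First, A ∪ B = {1, 2, 4, 6, 9, 11}
Then, (A ∪ B) ∪ C = {1, 2, 3, 4, 6, 9, 11}

{1, 2, 3, 4, 6, 9, 11}


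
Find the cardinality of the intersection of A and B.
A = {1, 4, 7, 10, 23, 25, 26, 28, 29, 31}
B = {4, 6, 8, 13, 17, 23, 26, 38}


Set A = {1, 4, 7, 10, 23, 25, 26, 28, 29, 31}
Set B = {4, 6, 8, 13, 17, 23, 26, 38}
A ∩ B = {4, 23, 26}
|A ∩ B| = 3

3


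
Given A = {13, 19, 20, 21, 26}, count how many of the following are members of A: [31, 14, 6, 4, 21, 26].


Set A = {13, 19, 20, 21, 26}
Candidates: [31, 14, 6, 4, 21, 26]
Check each candidate:
31 ∉ A, 14 ∉ A, 6 ∉ A, 4 ∉ A, 21 ∈ A, 26 ∈ A
Count of candidates in A: 2

2


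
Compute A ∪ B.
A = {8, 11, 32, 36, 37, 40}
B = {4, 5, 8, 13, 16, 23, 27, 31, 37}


Set A = {8, 11, 32, 36, 37, 40}
Set B = {4, 5, 8, 13, 16, 23, 27, 31, 37}
A ∪ B includes all elements in either set.
Elements from A: {8, 11, 32, 36, 37, 40}
Elements from B not already included: {4, 5, 13, 16, 23, 27, 31}
A ∪ B = {4, 5, 8, 11, 13, 16, 23, 27, 31, 32, 36, 37, 40}

{4, 5, 8, 11, 13, 16, 23, 27, 31, 32, 36, 37, 40}


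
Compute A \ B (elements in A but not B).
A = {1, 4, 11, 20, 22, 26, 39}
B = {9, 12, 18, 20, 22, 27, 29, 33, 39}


Set A = {1, 4, 11, 20, 22, 26, 39}
Set B = {9, 12, 18, 20, 22, 27, 29, 33, 39}
A \ B includes elements in A that are not in B.
Check each element of A:
1 (not in B, keep), 4 (not in B, keep), 11 (not in B, keep), 20 (in B, remove), 22 (in B, remove), 26 (not in B, keep), 39 (in B, remove)
A \ B = {1, 4, 11, 26}

{1, 4, 11, 26}


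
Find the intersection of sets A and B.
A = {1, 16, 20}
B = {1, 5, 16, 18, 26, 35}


Set A = {1, 16, 20}
Set B = {1, 5, 16, 18, 26, 35}
A ∩ B includes only elements in both sets.
Check each element of A against B:
1 ✓, 16 ✓, 20 ✗
A ∩ B = {1, 16}

{1, 16}


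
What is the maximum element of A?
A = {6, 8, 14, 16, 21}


Set A = {6, 8, 14, 16, 21}
Elements in ascending order: 6, 8, 14, 16, 21
The largest element is 21.

21


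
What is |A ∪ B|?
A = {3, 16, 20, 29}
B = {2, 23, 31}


Set A = {3, 16, 20, 29}, |A| = 4
Set B = {2, 23, 31}, |B| = 3
A ∩ B = {}, |A ∩ B| = 0
|A ∪ B| = |A| + |B| - |A ∩ B| = 4 + 3 - 0 = 7

7


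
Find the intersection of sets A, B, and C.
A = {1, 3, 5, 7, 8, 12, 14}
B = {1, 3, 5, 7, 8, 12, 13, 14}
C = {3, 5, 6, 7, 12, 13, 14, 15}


Set A = {1, 3, 5, 7, 8, 12, 14}
Set B = {1, 3, 5, 7, 8, 12, 13, 14}
Set C = {3, 5, 6, 7, 12, 13, 14, 15}
First, A ∩ B = {1, 3, 5, 7, 8, 12, 14}
Then, (A ∩ B) ∩ C = {3, 5, 7, 12, 14}

{3, 5, 7, 12, 14}


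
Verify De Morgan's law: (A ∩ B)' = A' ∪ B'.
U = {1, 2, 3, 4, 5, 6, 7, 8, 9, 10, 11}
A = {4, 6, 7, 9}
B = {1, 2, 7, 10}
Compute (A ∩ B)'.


U = {1, 2, 3, 4, 5, 6, 7, 8, 9, 10, 11}
A = {4, 6, 7, 9}, B = {1, 2, 7, 10}
A ∩ B = {7}
(A ∩ B)' = U \ (A ∩ B) = {1, 2, 3, 4, 5, 6, 8, 9, 10, 11}
Verification via A' ∪ B': A' = {1, 2, 3, 5, 8, 10, 11}, B' = {3, 4, 5, 6, 8, 9, 11}
A' ∪ B' = {1, 2, 3, 4, 5, 6, 8, 9, 10, 11} ✓

{1, 2, 3, 4, 5, 6, 8, 9, 10, 11}


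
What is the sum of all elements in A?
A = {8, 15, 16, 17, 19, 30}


Set A = {8, 15, 16, 17, 19, 30}
Sum = 8 + 15 + 16 + 17 + 19 + 30 = 105

105


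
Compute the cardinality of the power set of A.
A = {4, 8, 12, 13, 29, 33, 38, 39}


Set A = {4, 8, 12, 13, 29, 33, 38, 39}
|A| = 8
The power set P(A) contains all subsets of A.
|P(A)| = 2^|A| = 2^8 = 256

256


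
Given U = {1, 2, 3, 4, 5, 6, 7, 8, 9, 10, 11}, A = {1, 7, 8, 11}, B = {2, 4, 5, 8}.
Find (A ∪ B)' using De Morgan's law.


U = {1, 2, 3, 4, 5, 6, 7, 8, 9, 10, 11}
A = {1, 7, 8, 11}, B = {2, 4, 5, 8}
A ∪ B = {1, 2, 4, 5, 7, 8, 11}
(A ∪ B)' = U \ (A ∪ B) = {3, 6, 9, 10}
Verification via A' ∩ B': A' = {2, 3, 4, 5, 6, 9, 10}, B' = {1, 3, 6, 7, 9, 10, 11}
A' ∩ B' = {3, 6, 9, 10} ✓

{3, 6, 9, 10}


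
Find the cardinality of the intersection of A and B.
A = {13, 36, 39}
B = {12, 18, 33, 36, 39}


Set A = {13, 36, 39}
Set B = {12, 18, 33, 36, 39}
A ∩ B = {36, 39}
|A ∩ B| = 2

2


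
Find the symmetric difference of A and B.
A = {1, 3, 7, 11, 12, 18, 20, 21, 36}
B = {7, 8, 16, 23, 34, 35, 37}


Set A = {1, 3, 7, 11, 12, 18, 20, 21, 36}
Set B = {7, 8, 16, 23, 34, 35, 37}
A △ B = (A \ B) ∪ (B \ A)
Elements in A but not B: {1, 3, 11, 12, 18, 20, 21, 36}
Elements in B but not A: {8, 16, 23, 34, 35, 37}
A △ B = {1, 3, 8, 11, 12, 16, 18, 20, 21, 23, 34, 35, 36, 37}

{1, 3, 8, 11, 12, 16, 18, 20, 21, 23, 34, 35, 36, 37}


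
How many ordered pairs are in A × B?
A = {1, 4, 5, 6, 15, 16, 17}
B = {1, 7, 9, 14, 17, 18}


Set A = {1, 4, 5, 6, 15, 16, 17} has 7 elements.
Set B = {1, 7, 9, 14, 17, 18} has 6 elements.
|A × B| = |A| × |B| = 7 × 6 = 42

42


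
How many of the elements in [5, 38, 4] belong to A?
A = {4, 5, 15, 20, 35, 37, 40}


Set A = {4, 5, 15, 20, 35, 37, 40}
Candidates: [5, 38, 4]
Check each candidate:
5 ∈ A, 38 ∉ A, 4 ∈ A
Count of candidates in A: 2

2


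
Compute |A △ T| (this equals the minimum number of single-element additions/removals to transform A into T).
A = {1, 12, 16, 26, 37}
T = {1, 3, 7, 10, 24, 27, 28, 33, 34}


Set A = {1, 12, 16, 26, 37}
Set T = {1, 3, 7, 10, 24, 27, 28, 33, 34}
Elements to remove from A (in A, not in T): {12, 16, 26, 37} → 4 removals
Elements to add to A (in T, not in A): {3, 7, 10, 24, 27, 28, 33, 34} → 8 additions
Total edits = 4 + 8 = 12

12


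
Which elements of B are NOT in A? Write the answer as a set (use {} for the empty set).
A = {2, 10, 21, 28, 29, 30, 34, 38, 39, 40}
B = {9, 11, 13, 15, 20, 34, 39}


Set A = {2, 10, 21, 28, 29, 30, 34, 38, 39, 40}
Set B = {9, 11, 13, 15, 20, 34, 39}
Check each element of B against A:
9 ∉ A (include), 11 ∉ A (include), 13 ∉ A (include), 15 ∉ A (include), 20 ∉ A (include), 34 ∈ A, 39 ∈ A
Elements of B not in A: {9, 11, 13, 15, 20}

{9, 11, 13, 15, 20}


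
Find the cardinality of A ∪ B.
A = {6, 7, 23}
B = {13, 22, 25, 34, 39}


Set A = {6, 7, 23}, |A| = 3
Set B = {13, 22, 25, 34, 39}, |B| = 5
A ∩ B = {}, |A ∩ B| = 0
|A ∪ B| = |A| + |B| - |A ∩ B| = 3 + 5 - 0 = 8

8


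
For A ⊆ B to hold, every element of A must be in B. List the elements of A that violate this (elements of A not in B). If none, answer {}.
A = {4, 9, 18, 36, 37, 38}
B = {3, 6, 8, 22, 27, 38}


Set A = {4, 9, 18, 36, 37, 38}
Set B = {3, 6, 8, 22, 27, 38}
Check each element of A against B:
4 ∉ B (include), 9 ∉ B (include), 18 ∉ B (include), 36 ∉ B (include), 37 ∉ B (include), 38 ∈ B
Elements of A not in B: {4, 9, 18, 36, 37}

{4, 9, 18, 36, 37}


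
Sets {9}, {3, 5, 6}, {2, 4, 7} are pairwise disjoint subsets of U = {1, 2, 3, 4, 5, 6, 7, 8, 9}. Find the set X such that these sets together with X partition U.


U = {1, 2, 3, 4, 5, 6, 7, 8, 9}
Shown blocks: {9}, {3, 5, 6}, {2, 4, 7}
A partition's blocks are pairwise disjoint and cover U, so the missing block = U \ (union of shown blocks).
Union of shown blocks: {2, 3, 4, 5, 6, 7, 9}
Missing block = U \ (union) = {1, 8}

{1, 8}


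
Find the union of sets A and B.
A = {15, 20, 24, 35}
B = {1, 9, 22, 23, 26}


Set A = {15, 20, 24, 35}
Set B = {1, 9, 22, 23, 26}
A ∪ B includes all elements in either set.
Elements from A: {15, 20, 24, 35}
Elements from B not already included: {1, 9, 22, 23, 26}
A ∪ B = {1, 9, 15, 20, 22, 23, 24, 26, 35}

{1, 9, 15, 20, 22, 23, 24, 26, 35}


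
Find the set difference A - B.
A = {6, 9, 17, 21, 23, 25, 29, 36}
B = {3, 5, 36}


Set A = {6, 9, 17, 21, 23, 25, 29, 36}
Set B = {3, 5, 36}
A \ B includes elements in A that are not in B.
Check each element of A:
6 (not in B, keep), 9 (not in B, keep), 17 (not in B, keep), 21 (not in B, keep), 23 (not in B, keep), 25 (not in B, keep), 29 (not in B, keep), 36 (in B, remove)
A \ B = {6, 9, 17, 21, 23, 25, 29}

{6, 9, 17, 21, 23, 25, 29}


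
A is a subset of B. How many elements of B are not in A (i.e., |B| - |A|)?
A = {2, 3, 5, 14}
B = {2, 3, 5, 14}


Set A = {2, 3, 5, 14}, |A| = 4
Set B = {2, 3, 5, 14}, |B| = 4
Since A ⊆ B: B \ A = {}
|B| - |A| = 4 - 4 = 0

0


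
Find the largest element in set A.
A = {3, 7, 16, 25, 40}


Set A = {3, 7, 16, 25, 40}
Elements in ascending order: 3, 7, 16, 25, 40
The largest element is 40.

40


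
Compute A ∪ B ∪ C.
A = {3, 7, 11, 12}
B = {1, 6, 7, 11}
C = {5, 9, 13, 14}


Set A = {3, 7, 11, 12}
Set B = {1, 6, 7, 11}
Set C = {5, 9, 13, 14}
First, A ∪ B = {1, 3, 6, 7, 11, 12}
Then, (A ∪ B) ∪ C = {1, 3, 5, 6, 7, 9, 11, 12, 13, 14}

{1, 3, 5, 6, 7, 9, 11, 12, 13, 14}


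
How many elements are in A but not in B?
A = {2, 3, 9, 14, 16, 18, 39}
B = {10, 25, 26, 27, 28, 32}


Set A = {2, 3, 9, 14, 16, 18, 39}
Set B = {10, 25, 26, 27, 28, 32}
A \ B = {2, 3, 9, 14, 16, 18, 39}
|A \ B| = 7

7


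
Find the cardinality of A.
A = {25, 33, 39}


Set A = {25, 33, 39}
Listing elements: 25, 33, 39
Counting: 3 elements
|A| = 3

3


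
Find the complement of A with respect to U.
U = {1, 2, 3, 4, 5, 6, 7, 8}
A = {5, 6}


Universal set U = {1, 2, 3, 4, 5, 6, 7, 8}
Set A = {5, 6}
A' = U \ A = elements in U but not in A
Checking each element of U:
1 (not in A, include), 2 (not in A, include), 3 (not in A, include), 4 (not in A, include), 5 (in A, exclude), 6 (in A, exclude), 7 (not in A, include), 8 (not in A, include)
A' = {1, 2, 3, 4, 7, 8}

{1, 2, 3, 4, 7, 8}


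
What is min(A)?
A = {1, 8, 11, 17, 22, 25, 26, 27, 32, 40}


Set A = {1, 8, 11, 17, 22, 25, 26, 27, 32, 40}
Elements in ascending order: 1, 8, 11, 17, 22, 25, 26, 27, 32, 40
The smallest element is 1.

1


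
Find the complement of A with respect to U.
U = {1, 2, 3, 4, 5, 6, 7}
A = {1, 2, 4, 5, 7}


Universal set U = {1, 2, 3, 4, 5, 6, 7}
Set A = {1, 2, 4, 5, 7}
A' = U \ A = elements in U but not in A
Checking each element of U:
1 (in A, exclude), 2 (in A, exclude), 3 (not in A, include), 4 (in A, exclude), 5 (in A, exclude), 6 (not in A, include), 7 (in A, exclude)
A' = {3, 6}

{3, 6}


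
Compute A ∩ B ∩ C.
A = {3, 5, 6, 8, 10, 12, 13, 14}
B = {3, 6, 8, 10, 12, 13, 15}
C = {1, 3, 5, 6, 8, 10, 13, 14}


Set A = {3, 5, 6, 8, 10, 12, 13, 14}
Set B = {3, 6, 8, 10, 12, 13, 15}
Set C = {1, 3, 5, 6, 8, 10, 13, 14}
First, A ∩ B = {3, 6, 8, 10, 12, 13}
Then, (A ∩ B) ∩ C = {3, 6, 8, 10, 13}

{3, 6, 8, 10, 13}


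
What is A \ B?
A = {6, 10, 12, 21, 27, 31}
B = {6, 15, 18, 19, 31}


Set A = {6, 10, 12, 21, 27, 31}
Set B = {6, 15, 18, 19, 31}
A \ B includes elements in A that are not in B.
Check each element of A:
6 (in B, remove), 10 (not in B, keep), 12 (not in B, keep), 21 (not in B, keep), 27 (not in B, keep), 31 (in B, remove)
A \ B = {10, 12, 21, 27}

{10, 12, 21, 27}


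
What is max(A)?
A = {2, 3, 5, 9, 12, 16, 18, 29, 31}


Set A = {2, 3, 5, 9, 12, 16, 18, 29, 31}
Elements in ascending order: 2, 3, 5, 9, 12, 16, 18, 29, 31
The largest element is 31.

31


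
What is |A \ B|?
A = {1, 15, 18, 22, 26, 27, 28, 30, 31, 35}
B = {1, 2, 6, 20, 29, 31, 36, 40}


Set A = {1, 15, 18, 22, 26, 27, 28, 30, 31, 35}
Set B = {1, 2, 6, 20, 29, 31, 36, 40}
A \ B = {15, 18, 22, 26, 27, 28, 30, 35}
|A \ B| = 8

8


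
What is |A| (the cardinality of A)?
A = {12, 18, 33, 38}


Set A = {12, 18, 33, 38}
Listing elements: 12, 18, 33, 38
Counting: 4 elements
|A| = 4

4


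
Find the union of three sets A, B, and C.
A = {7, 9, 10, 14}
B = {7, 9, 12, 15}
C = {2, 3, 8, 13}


Set A = {7, 9, 10, 14}
Set B = {7, 9, 12, 15}
Set C = {2, 3, 8, 13}
First, A ∪ B = {7, 9, 10, 12, 14, 15}
Then, (A ∪ B) ∪ C = {2, 3, 7, 8, 9, 10, 12, 13, 14, 15}

{2, 3, 7, 8, 9, 10, 12, 13, 14, 15}


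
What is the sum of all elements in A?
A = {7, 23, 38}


Set A = {7, 23, 38}
Sum = 7 + 23 + 38 = 68

68


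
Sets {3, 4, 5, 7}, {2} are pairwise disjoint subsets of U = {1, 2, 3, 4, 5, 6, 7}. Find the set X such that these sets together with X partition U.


U = {1, 2, 3, 4, 5, 6, 7}
Shown blocks: {3, 4, 5, 7}, {2}
A partition's blocks are pairwise disjoint and cover U, so the missing block = U \ (union of shown blocks).
Union of shown blocks: {2, 3, 4, 5, 7}
Missing block = U \ (union) = {1, 6}

{1, 6}


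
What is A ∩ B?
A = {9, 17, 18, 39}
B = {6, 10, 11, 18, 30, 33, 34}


Set A = {9, 17, 18, 39}
Set B = {6, 10, 11, 18, 30, 33, 34}
A ∩ B includes only elements in both sets.
Check each element of A against B:
9 ✗, 17 ✗, 18 ✓, 39 ✗
A ∩ B = {18}

{18}


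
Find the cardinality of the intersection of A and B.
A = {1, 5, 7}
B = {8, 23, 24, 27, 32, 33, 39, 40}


Set A = {1, 5, 7}
Set B = {8, 23, 24, 27, 32, 33, 39, 40}
A ∩ B = {}
|A ∩ B| = 0

0


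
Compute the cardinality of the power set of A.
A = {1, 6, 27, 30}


Set A = {1, 6, 27, 30}
|A| = 4
The power set P(A) contains all subsets of A.
|P(A)| = 2^|A| = 2^4 = 16

16


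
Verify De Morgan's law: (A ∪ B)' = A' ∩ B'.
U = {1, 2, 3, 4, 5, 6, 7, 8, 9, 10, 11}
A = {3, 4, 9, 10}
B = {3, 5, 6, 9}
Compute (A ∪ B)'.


U = {1, 2, 3, 4, 5, 6, 7, 8, 9, 10, 11}
A = {3, 4, 9, 10}, B = {3, 5, 6, 9}
A ∪ B = {3, 4, 5, 6, 9, 10}
(A ∪ B)' = U \ (A ∪ B) = {1, 2, 7, 8, 11}
Verification via A' ∩ B': A' = {1, 2, 5, 6, 7, 8, 11}, B' = {1, 2, 4, 7, 8, 10, 11}
A' ∩ B' = {1, 2, 7, 8, 11} ✓

{1, 2, 7, 8, 11}


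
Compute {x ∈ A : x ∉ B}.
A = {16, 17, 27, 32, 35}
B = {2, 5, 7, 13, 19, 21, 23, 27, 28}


Set A = {16, 17, 27, 32, 35}
Set B = {2, 5, 7, 13, 19, 21, 23, 27, 28}
Check each element of A against B:
16 ∉ B (include), 17 ∉ B (include), 27 ∈ B, 32 ∉ B (include), 35 ∉ B (include)
Elements of A not in B: {16, 17, 32, 35}

{16, 17, 32, 35}


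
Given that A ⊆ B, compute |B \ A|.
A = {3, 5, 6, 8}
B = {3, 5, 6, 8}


Set A = {3, 5, 6, 8}, |A| = 4
Set B = {3, 5, 6, 8}, |B| = 4
Since A ⊆ B: B \ A = {}
|B| - |A| = 4 - 4 = 0

0


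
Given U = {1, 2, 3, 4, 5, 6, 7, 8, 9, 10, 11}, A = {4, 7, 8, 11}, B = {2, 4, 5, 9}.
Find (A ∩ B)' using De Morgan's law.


U = {1, 2, 3, 4, 5, 6, 7, 8, 9, 10, 11}
A = {4, 7, 8, 11}, B = {2, 4, 5, 9}
A ∩ B = {4}
(A ∩ B)' = U \ (A ∩ B) = {1, 2, 3, 5, 6, 7, 8, 9, 10, 11}
Verification via A' ∪ B': A' = {1, 2, 3, 5, 6, 9, 10}, B' = {1, 3, 6, 7, 8, 10, 11}
A' ∪ B' = {1, 2, 3, 5, 6, 7, 8, 9, 10, 11} ✓

{1, 2, 3, 5, 6, 7, 8, 9, 10, 11}


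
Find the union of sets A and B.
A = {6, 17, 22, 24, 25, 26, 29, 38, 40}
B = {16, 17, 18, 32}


Set A = {6, 17, 22, 24, 25, 26, 29, 38, 40}
Set B = {16, 17, 18, 32}
A ∪ B includes all elements in either set.
Elements from A: {6, 17, 22, 24, 25, 26, 29, 38, 40}
Elements from B not already included: {16, 18, 32}
A ∪ B = {6, 16, 17, 18, 22, 24, 25, 26, 29, 32, 38, 40}

{6, 16, 17, 18, 22, 24, 25, 26, 29, 32, 38, 40}


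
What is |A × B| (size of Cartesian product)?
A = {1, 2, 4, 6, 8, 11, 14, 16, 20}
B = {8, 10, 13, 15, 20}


Set A = {1, 2, 4, 6, 8, 11, 14, 16, 20} has 9 elements.
Set B = {8, 10, 13, 15, 20} has 5 elements.
|A × B| = |A| × |B| = 9 × 5 = 45

45


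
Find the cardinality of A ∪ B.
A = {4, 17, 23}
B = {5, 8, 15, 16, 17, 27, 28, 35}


Set A = {4, 17, 23}, |A| = 3
Set B = {5, 8, 15, 16, 17, 27, 28, 35}, |B| = 8
A ∩ B = {17}, |A ∩ B| = 1
|A ∪ B| = |A| + |B| - |A ∩ B| = 3 + 8 - 1 = 10

10


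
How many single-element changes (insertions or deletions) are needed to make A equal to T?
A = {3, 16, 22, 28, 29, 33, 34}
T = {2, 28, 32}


Set A = {3, 16, 22, 28, 29, 33, 34}
Set T = {2, 28, 32}
Elements to remove from A (in A, not in T): {3, 16, 22, 29, 33, 34} → 6 removals
Elements to add to A (in T, not in A): {2, 32} → 2 additions
Total edits = 6 + 2 = 8

8


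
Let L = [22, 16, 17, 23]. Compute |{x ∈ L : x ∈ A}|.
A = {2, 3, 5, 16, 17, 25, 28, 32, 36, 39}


Set A = {2, 3, 5, 16, 17, 25, 28, 32, 36, 39}
Candidates: [22, 16, 17, 23]
Check each candidate:
22 ∉ A, 16 ∈ A, 17 ∈ A, 23 ∉ A
Count of candidates in A: 2

2


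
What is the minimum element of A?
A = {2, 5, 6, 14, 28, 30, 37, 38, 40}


Set A = {2, 5, 6, 14, 28, 30, 37, 38, 40}
Elements in ascending order: 2, 5, 6, 14, 28, 30, 37, 38, 40
The smallest element is 2.

2


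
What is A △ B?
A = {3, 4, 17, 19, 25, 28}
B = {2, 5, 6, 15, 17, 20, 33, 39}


Set A = {3, 4, 17, 19, 25, 28}
Set B = {2, 5, 6, 15, 17, 20, 33, 39}
A △ B = (A \ B) ∪ (B \ A)
Elements in A but not B: {3, 4, 19, 25, 28}
Elements in B but not A: {2, 5, 6, 15, 20, 33, 39}
A △ B = {2, 3, 4, 5, 6, 15, 19, 20, 25, 28, 33, 39}

{2, 3, 4, 5, 6, 15, 19, 20, 25, 28, 33, 39}


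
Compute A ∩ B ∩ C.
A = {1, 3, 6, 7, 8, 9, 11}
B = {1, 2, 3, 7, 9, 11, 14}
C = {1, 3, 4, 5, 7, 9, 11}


Set A = {1, 3, 6, 7, 8, 9, 11}
Set B = {1, 2, 3, 7, 9, 11, 14}
Set C = {1, 3, 4, 5, 7, 9, 11}
First, A ∩ B = {1, 3, 7, 9, 11}
Then, (A ∩ B) ∩ C = {1, 3, 7, 9, 11}

{1, 3, 7, 9, 11}


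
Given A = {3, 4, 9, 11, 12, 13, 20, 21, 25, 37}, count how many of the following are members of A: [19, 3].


Set A = {3, 4, 9, 11, 12, 13, 20, 21, 25, 37}
Candidates: [19, 3]
Check each candidate:
19 ∉ A, 3 ∈ A
Count of candidates in A: 1

1


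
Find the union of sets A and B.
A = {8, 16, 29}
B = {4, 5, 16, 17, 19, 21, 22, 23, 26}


Set A = {8, 16, 29}
Set B = {4, 5, 16, 17, 19, 21, 22, 23, 26}
A ∪ B includes all elements in either set.
Elements from A: {8, 16, 29}
Elements from B not already included: {4, 5, 17, 19, 21, 22, 23, 26}
A ∪ B = {4, 5, 8, 16, 17, 19, 21, 22, 23, 26, 29}

{4, 5, 8, 16, 17, 19, 21, 22, 23, 26, 29}


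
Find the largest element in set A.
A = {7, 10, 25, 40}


Set A = {7, 10, 25, 40}
Elements in ascending order: 7, 10, 25, 40
The largest element is 40.

40
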